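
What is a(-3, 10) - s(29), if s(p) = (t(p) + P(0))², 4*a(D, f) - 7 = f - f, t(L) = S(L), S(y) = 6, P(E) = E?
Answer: -137/4 ≈ -34.250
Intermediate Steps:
t(L) = 6
a(D, f) = 7/4 (a(D, f) = 7/4 + (f - f)/4 = 7/4 + (¼)*0 = 7/4 + 0 = 7/4)
s(p) = 36 (s(p) = (6 + 0)² = 6² = 36)
a(-3, 10) - s(29) = 7/4 - 1*36 = 7/4 - 36 = -137/4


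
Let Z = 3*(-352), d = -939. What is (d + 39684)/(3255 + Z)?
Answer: 12915/733 ≈ 17.619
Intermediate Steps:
Z = -1056
(d + 39684)/(3255 + Z) = (-939 + 39684)/(3255 - 1056) = 38745/2199 = 38745*(1/2199) = 12915/733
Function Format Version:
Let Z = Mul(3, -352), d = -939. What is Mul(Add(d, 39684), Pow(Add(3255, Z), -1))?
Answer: Rational(12915, 733) ≈ 17.619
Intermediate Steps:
Z = -1056
Mul(Add(d, 39684), Pow(Add(3255, Z), -1)) = Mul(Add(-939, 39684), Pow(Add(3255, -1056), -1)) = Mul(38745, Pow(2199, -1)) = Mul(38745, Rational(1, 2199)) = Rational(12915, 733)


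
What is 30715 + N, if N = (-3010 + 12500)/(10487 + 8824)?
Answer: 593146855/19311 ≈ 30716.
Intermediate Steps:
N = 9490/19311 ≈ 0.49143
30715 + N = 30715 + 9490/19311 = 593146855/19311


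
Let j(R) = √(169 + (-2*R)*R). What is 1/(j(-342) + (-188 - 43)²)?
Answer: 53361/2847630080 - I*√233759/2847630080 ≈ 1.8739e-5 - 1.6979e-7*I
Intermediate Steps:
j(R) = √(169 - 2*R²)
1/(j(-342) + (-188 - 43)²) = 1/(√(169 - 2*(-342)²) + (-188 - 43)²) = 1/(√(169 - 2*116964) + (-231)²) = 1/(√(169 - 233928) + 53361) = 1/(√(-233759) + 53361) = 1/(I*√233759 + 53361) = 1/(53361 + I*√233759)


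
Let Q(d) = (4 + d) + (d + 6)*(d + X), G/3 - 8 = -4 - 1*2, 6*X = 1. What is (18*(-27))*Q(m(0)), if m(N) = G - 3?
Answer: -17253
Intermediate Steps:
X = ⅙ (X = (⅙)*1 = ⅙ ≈ 0.16667)
G = 6 (G = 24 + 3*(-4 - 1*2) = 24 + 3*(-4 - 2) = 24 + 3*(-6) = 24 - 18 = 6)
m(N) = 3 (m(N) = 6 - 3 = 3)
Q(d) = 4 + d + (6 + d)*(⅙ + d) (Q(d) = (4 + d) + (d + 6)*(d + ⅙) = (4 + d) + (6 + d)*(⅙ + d) = 4 + d + (6 + d)*(⅙ + d))
(18*(-27))*Q(m(0)) = (18*(-27))*(5 + 3² + (43/6)*3) = -486*(5 + 9 + 43/2) = -486*71/2 = -17253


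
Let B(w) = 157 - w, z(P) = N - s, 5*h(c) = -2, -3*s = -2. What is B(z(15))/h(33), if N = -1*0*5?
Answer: -2365/6 ≈ -394.17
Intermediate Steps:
s = 2/3 (s = -1/3*(-2) = 2/3 ≈ 0.66667)
N = 0 (N = 0*5 = 0)
h(c) = -2/5 (h(c) = (1/5)*(-2) = -2/5)
z(P) = -2/3 (z(P) = 0 - 1*2/3 = 0 - 2/3 = -2/3)
B(z(15))/h(33) = (157 - 1*(-2/3))/(-2/5) = (157 + 2/3)*(-5/2) = (473/3)*(-5/2) = -2365/6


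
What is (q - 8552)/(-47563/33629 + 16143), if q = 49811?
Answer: 1387498911/542825384 ≈ 2.5561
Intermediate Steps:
(q - 8552)/(-47563/33629 + 16143) = (49811 - 8552)/(-47563/33629 + 16143) = 41259/(-47563*1/33629 + 16143) = 41259/(-47563/33629 + 16143) = 41259/(542825384/33629) = 41259*(33629/542825384) = 1387498911/542825384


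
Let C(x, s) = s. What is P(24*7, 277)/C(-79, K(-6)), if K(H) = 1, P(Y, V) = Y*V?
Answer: 46536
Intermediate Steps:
P(Y, V) = V*Y
P(24*7, 277)/C(-79, K(-6)) = (277*(24*7))/1 = (277*168)*1 = 46536*1 = 46536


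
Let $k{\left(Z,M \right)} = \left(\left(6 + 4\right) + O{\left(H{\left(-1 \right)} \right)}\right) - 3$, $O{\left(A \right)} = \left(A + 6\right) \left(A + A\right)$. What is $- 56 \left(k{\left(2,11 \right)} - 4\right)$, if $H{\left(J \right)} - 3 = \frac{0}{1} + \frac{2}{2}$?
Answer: $-4648$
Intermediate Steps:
$H{\left(J \right)} = 4$ ($H{\left(J \right)} = 3 + \left(\frac{0}{1} + \frac{2}{2}\right) = 3 + \left(0 \cdot 1 + 2 \cdot \frac{1}{2}\right) = 3 + \left(0 + 1\right) = 3 + 1 = 4$)
$O{\left(A \right)} = 2 A \left(6 + A\right)$ ($O{\left(A \right)} = \left(6 + A\right) 2 A = 2 A \left(6 + A\right)$)
$k{\left(Z,M \right)} = 87$ ($k{\left(Z,M \right)} = \left(\left(6 + 4\right) + 2 \cdot 4 \left(6 + 4\right)\right) - 3 = \left(10 + 2 \cdot 4 \cdot 10\right) - 3 = \left(10 + 80\right) - 3 = 90 - 3 = 87$)
$- 56 \left(k{\left(2,11 \right)} - 4\right) = - 56 \left(87 - 4\right) = \left(-56\right) 83 = -4648$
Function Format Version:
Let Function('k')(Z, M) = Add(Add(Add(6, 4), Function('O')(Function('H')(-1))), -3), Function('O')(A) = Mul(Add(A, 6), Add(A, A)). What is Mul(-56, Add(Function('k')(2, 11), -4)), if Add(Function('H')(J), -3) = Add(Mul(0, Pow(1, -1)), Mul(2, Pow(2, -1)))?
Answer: -4648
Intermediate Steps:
Function('H')(J) = 4 (Function('H')(J) = Add(3, Add(Mul(0, Pow(1, -1)), Mul(2, Pow(2, -1)))) = Add(3, Add(Mul(0, 1), Mul(2, Rational(1, 2)))) = Add(3, Add(0, 1)) = Add(3, 1) = 4)
Function('O')(A) = Mul(2, A, Add(6, A)) (Function('O')(A) = Mul(Add(6, A), Mul(2, A)) = Mul(2, A, Add(6, A)))
Function('k')(Z, M) = 87 (Function('k')(Z, M) = Add(Add(Add(6, 4), Mul(2, 4, Add(6, 4))), -3) = Add(Add(10, Mul(2, 4, 10)), -3) = Add(Add(10, 80), -3) = Add(90, -3) = 87)
Mul(-56, Add(Function('k')(2, 11), -4)) = Mul(-56, Add(87, -4)) = Mul(-56, 83) = -4648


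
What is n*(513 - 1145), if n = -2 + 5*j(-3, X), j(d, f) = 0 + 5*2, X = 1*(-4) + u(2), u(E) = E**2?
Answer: -30336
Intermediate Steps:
X = 0 (X = 1*(-4) + 2**2 = -4 + 4 = 0)
j(d, f) = 10 (j(d, f) = 0 + 10 = 10)
n = 48 (n = -2 + 5*10 = -2 + 50 = 48)
n*(513 - 1145) = 48*(513 - 1145) = 48*(-632) = -30336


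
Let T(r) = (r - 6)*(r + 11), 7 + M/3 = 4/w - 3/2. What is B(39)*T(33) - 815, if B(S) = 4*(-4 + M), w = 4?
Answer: -126743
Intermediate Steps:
M = -45/2 (M = -21 + 3*(4/4 - 3/2) = -21 + 3*(4*(¼) - 3*½) = -21 + 3*(1 - 3/2) = -21 + 3*(-½) = -21 - 3/2 = -45/2 ≈ -22.500)
B(S) = -106 (B(S) = 4*(-4 - 45/2) = 4*(-53/2) = -106)
T(r) = (-6 + r)*(11 + r)
B(39)*T(33) - 815 = -106*(-66 + 33² + 5*33) - 815 = -106*(-66 + 1089 + 165) - 815 = -106*1188 - 815 = -125928 - 815 = -126743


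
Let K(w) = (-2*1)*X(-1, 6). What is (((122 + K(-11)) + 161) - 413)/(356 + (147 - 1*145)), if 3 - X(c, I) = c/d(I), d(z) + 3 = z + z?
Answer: -613/1611 ≈ -0.38051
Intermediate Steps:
d(z) = -3 + 2*z (d(z) = -3 + (z + z) = -3 + 2*z)
X(c, I) = 3 - c/(-3 + 2*I)
K(w) = -56/9 (K(w) = (-2*1)*((-9 - 1*(-1) + 6*6)/(-3 + 2*6)) = -2*(-9 + 1 + 36)/(-3 + 12) = -2*28/9 = -56/9)
(((122 + K(-11)) + 161) - 413)/(356 + (147 - 1*145)) = (((122 - 56/9) + 161) - 413)/(356 + (147 - 1*145)) = ((1042/9 + 161) - 413)/(356 + (147 - 145)) = (2491/9 - 413)/(356 + 2) = -1226/9/358 = -1226/9*1/358 = -613/1611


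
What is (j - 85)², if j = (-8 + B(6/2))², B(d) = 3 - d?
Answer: 441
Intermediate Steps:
j = 64 (j = (-8 + (3 - 6/2))² = (-8 + (3 - 1*3))² = (-8 + (3 - 3))² = (-8 + 0)² = (-8)² = 64)
(j - 85)² = (64 - 85)² = (-21)² = 441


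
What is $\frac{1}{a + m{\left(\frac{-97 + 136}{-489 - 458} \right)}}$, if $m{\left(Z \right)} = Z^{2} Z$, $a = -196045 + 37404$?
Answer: $- \frac{849278123}{134730330770162} \approx -6.3035 \cdot 10^{-6}$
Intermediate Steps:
$a = -158641$
$m{\left(Z \right)} = Z^{3}$
$\frac{1}{a + m{\left(\frac{-97 + 136}{-489 - 458} \right)}} = \frac{1}{-158641 + \left(\frac{-97 + 136}{-489 - 458}\right)^{3}} = \frac{1}{-158641 + \left(\frac{39}{-947}\right)^{3}} = \frac{1}{-158641 + \left(39 \left(- \frac{1}{947}\right)\right)^{3}} = \frac{1}{-158641 + \left(- \frac{39}{947}\right)^{3}} = \frac{1}{-158641 - \frac{59319}{849278123}} = \frac{1}{- \frac{134730330770162}{849278123}} = - \frac{849278123}{134730330770162}$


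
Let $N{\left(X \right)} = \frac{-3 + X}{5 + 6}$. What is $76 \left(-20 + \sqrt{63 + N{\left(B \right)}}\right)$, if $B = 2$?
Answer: $-1520 + \frac{152 \sqrt{1903}}{11} \approx -917.2$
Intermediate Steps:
$N{\left(X \right)} = - \frac{3}{11} + \frac{X}{11}$ ($N{\left(X \right)} = \frac{-3 + X}{11} = \left(-3 + X\right) \frac{1}{11} = - \frac{3}{11} + \frac{X}{11}$)
$76 \left(-20 + \sqrt{63 + N{\left(B \right)}}\right) = 76 \left(-20 + \sqrt{63 + \left(- \frac{3}{11} + \frac{1}{11} \cdot 2\right)}\right) = 76 \left(-20 + \sqrt{63 + \left(- \frac{3}{11} + \frac{2}{11}\right)}\right) = 76 \left(-20 + \sqrt{63 - \frac{1}{11}}\right) = 76 \left(-20 + \sqrt{\frac{692}{11}}\right) = 76 \left(-20 + \frac{2 \sqrt{1903}}{11}\right) = -1520 + \frac{152 \sqrt{1903}}{11}$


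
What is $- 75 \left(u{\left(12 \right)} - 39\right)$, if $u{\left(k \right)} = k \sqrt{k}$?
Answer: $2925 - 1800 \sqrt{3} \approx -192.69$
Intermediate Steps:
$u{\left(k \right)} = k^{\frac{3}{2}}$
$- 75 \left(u{\left(12 \right)} - 39\right) = - 75 \left(12^{\frac{3}{2}} - 39\right) = - 75 \left(24 \sqrt{3} - 39\right) = - 75 \left(-39 + 24 \sqrt{3}\right) = 2925 - 1800 \sqrt{3}$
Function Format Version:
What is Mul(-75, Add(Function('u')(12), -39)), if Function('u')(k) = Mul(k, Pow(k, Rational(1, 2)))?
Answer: Add(2925, Mul(-1800, Pow(3, Rational(1, 2)))) ≈ -192.69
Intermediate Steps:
Function('u')(k) = Pow(k, Rational(3, 2))
Mul(-75, Add(Function('u')(12), -39)) = Mul(-75, Add(Pow(12, Rational(3, 2)), -39)) = Mul(-75, Add(Mul(24, Pow(3, Rational(1, 2))), -39)) = Mul(-75, Add(-39, Mul(24, Pow(3, Rational(1, 2))))) = Add(2925, Mul(-1800, Pow(3, Rational(1, 2))))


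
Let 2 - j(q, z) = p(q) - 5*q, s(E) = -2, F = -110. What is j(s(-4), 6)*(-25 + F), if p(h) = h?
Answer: 810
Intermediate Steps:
j(q, z) = 2 + 4*q (j(q, z) = 2 - (q - 5*q) = 2 - (-4)*q = 2 + 4*q)
j(s(-4), 6)*(-25 + F) = (2 + 4*(-2))*(-25 - 110) = (2 - 8)*(-135) = -6*(-135) = 810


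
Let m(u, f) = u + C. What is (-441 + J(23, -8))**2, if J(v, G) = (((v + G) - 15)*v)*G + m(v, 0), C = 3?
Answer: 172225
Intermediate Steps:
m(u, f) = 3 + u (m(u, f) = u + 3 = 3 + u)
J(v, G) = 3 + v + G*v*(-15 + G + v) (J(v, G) = (((v + G) - 15)*v)*G + (3 + v) = (((G + v) - 15)*v)*G + (3 + v) = ((-15 + G + v)*v)*G + (3 + v) = (v*(-15 + G + v))*G + (3 + v) = G*v*(-15 + G + v) + (3 + v) = 3 + v + G*v*(-15 + G + v))
(-441 + J(23, -8))**2 = (-441 + (3 + 23 - 8*23**2 + 23*(-8)**2 - 15*(-8)*23))**2 = (-441 + (3 + 23 - 8*529 + 23*64 + 2760))**2 = (-441 + (3 + 23 - 4232 + 1472 + 2760))**2 = (-441 + 26)**2 = (-415)**2 = 172225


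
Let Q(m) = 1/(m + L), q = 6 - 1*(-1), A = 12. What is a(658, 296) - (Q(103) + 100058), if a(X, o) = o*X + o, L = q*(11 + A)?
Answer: 25081583/264 ≈ 95006.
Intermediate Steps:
q = 7 (q = 6 + 1 = 7)
L = 161 (L = 7*(11 + 12) = 7*23 = 161)
Q(m) = 1/(161 + m) (Q(m) = 1/(m + 161) = 1/(161 + m))
a(X, o) = o + X*o (a(X, o) = X*o + o = o + X*o)
a(658, 296) - (Q(103) + 100058) = 296*(1 + 658) - (1/(161 + 103) + 100058) = 296*659 - (1/264 + 100058) = 195064 - (1/264 + 100058) = 195064 - 1*26415313/264 = 195064 - 26415313/264 = 25081583/264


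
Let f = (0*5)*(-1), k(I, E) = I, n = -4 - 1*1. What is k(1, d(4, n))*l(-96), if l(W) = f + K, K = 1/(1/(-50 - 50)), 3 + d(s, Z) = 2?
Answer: -100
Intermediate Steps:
n = -5 (n = -4 - 1 = -5)
d(s, Z) = -1 (d(s, Z) = -3 + 2 = -1)
f = 0 (f = 0*(-1) = 0)
K = -100 (K = 1/(1/(-100)) = 1/(-1/100) = -100)
l(W) = -100 (l(W) = 0 - 100 = -100)
k(1, d(4, n))*l(-96) = 1*(-100) = -100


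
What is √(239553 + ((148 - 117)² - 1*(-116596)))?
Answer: √357110 ≈ 597.59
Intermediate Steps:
√(239553 + ((148 - 117)² - 1*(-116596))) = √(239553 + (31² + 116596)) = √(239553 + (961 + 116596)) = √(239553 + 117557) = √357110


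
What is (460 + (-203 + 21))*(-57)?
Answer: -15846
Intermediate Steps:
(460 + (-203 + 21))*(-57) = (460 - 182)*(-57) = 278*(-57) = -15846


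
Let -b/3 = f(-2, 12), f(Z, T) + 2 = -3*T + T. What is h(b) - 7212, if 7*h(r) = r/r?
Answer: -50483/7 ≈ -7211.9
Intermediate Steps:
f(Z, T) = -2 - 2*T (f(Z, T) = -2 + (-3*T + T) = -2 - 2*T)
b = 78 (b = -3*(-2 - 2*12) = -3*(-2 - 24) = -3*(-26) = 78)
h(r) = ⅐ (h(r) = (r/r)/7 = (⅐)*1 = ⅐)
h(b) - 7212 = ⅐ - 7212 = -50483/7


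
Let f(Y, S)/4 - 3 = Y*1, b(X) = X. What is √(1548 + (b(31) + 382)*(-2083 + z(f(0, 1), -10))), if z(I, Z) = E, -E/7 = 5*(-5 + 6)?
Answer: I*√873186 ≈ 934.44*I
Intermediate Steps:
f(Y, S) = 12 + 4*Y (f(Y, S) = 12 + 4*(Y*1) = 12 + 4*Y)
E = -35 (E = -35*(-5 + 6) = -35 ≈ -35.000)
z(I, Z) = -35
√(1548 + (b(31) + 382)*(-2083 + z(f(0, 1), -10))) = √(1548 + (31 + 382)*(-2083 - 35)) = √(1548 + 413*(-2118)) = √(1548 - 874734) = √(-873186) = I*√873186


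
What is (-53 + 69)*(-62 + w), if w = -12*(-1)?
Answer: -800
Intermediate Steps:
w = 12
(-53 + 69)*(-62 + w) = (-53 + 69)*(-62 + 12) = 16*(-50) = -800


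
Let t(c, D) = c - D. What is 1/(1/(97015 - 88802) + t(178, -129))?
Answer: 8213/2521392 ≈ 0.0032573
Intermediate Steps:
1/(1/(97015 - 88802) + t(178, -129)) = 1/(1/(97015 - 88802) + (178 - 1*(-129))) = 1/(1/8213 + (178 + 129)) = 1/(1/8213 + 307) = 1/(2521392/8213) = 8213/2521392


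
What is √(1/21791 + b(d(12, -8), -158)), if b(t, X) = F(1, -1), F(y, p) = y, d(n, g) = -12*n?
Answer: 4*√29679342/21791 ≈ 1.0000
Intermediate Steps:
b(t, X) = 1
√(1/21791 + b(d(12, -8), -158)) = √(1/21791 + 1) = √(21792/21791) = 4*√29679342/21791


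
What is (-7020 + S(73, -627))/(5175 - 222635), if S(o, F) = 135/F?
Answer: 293445/9089828 ≈ 0.032283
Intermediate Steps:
(-7020 + S(73, -627))/(5175 - 222635) = (-7020 + 135/(-627))/(5175 - 222635) = (-7020 + 135*(-1/627))/(-217460) = (-7020 - 45/209)*(-1/217460) = -1467225/209*(-1/217460) = 293445/9089828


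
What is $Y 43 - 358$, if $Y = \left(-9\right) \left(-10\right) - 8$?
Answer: $3168$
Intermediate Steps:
$Y = 82$ ($Y = 90 - 8 = 82$)
$Y 43 - 358 = 82 \cdot 43 - 358 = 3526 - 358 = 3168$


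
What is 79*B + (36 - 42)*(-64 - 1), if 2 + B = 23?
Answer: 2049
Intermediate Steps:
B = 21 (B = -2 + 23 = 21)
79*B + (36 - 42)*(-64 - 1) = 79*21 + (36 - 42)*(-64 - 1) = 1659 - 6*(-65) = 1659 + 390 = 2049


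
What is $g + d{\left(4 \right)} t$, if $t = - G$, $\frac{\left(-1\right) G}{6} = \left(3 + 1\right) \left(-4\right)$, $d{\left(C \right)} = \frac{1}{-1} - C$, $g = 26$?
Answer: $506$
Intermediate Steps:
$d{\left(C \right)} = -1 - C$
$G = 96$ ($G = - 6 \left(3 + 1\right) \left(-4\right) = - 6 \cdot 4 \left(-4\right) = \left(-6\right) \left(-16\right) = 96$)
$t = -96$ ($t = \left(-1\right) 96 = -96$)
$g + d{\left(4 \right)} t = 26 + \left(-1 - 4\right) \left(-96\right) = 26 - -480 = 26 + 480 = 506$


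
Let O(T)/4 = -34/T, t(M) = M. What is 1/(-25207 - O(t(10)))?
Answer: -5/125967 ≈ -3.9693e-5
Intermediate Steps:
O(T) = -136/T (O(T) = 4*(-34/T) = -136/T)
1/(-25207 - O(t(10))) = 1/(-25207 - (-136)/10) = 1/(-25207 - 1*(-68/5)) = 1/(-25207 + 68/5) = 1/(-125967/5) = -5/125967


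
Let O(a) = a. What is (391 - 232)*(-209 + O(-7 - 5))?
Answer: -35139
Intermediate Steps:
(391 - 232)*(-209 + O(-7 - 5)) = (391 - 232)*(-209 + (-7 - 5)) = 159*(-209 - 12) = 159*(-221) = -35139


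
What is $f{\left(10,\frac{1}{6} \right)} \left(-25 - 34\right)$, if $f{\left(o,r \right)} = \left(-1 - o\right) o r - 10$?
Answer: $\frac{5015}{3} \approx 1671.7$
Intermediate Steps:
$f{\left(o,r \right)} = -10 + o r \left(-1 - o\right)$ ($f{\left(o,r \right)} = o \left(-1 - o\right) r - 10 = o r \left(-1 - o\right) - 10 = -10 + o r \left(-1 - o\right)$)
$f{\left(10,\frac{1}{6} \right)} \left(-25 - 34\right) = \left(-10 - \frac{10}{6} - \frac{10^{2}}{6}\right) \left(-25 - 34\right) = \left(-10 - 10 \cdot \frac{1}{6} - \frac{1}{6} \cdot 100\right) \left(-59\right) = \left(-10 - \frac{5}{3} - \frac{50}{3}\right) \left(-59\right) = \left(- \frac{85}{3}\right) \left(-59\right) = \frac{5015}{3}$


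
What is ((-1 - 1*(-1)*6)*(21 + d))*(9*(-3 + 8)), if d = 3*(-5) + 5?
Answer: 2475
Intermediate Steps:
d = -10 (d = -15 + 5 = -10)
((-1 - 1*(-1)*6)*(21 + d))*(9*(-3 + 8)) = ((-1 - 1*(-1)*6)*(21 - 10))*(9*(-3 + 8)) = ((-1 + 1*6)*11)*(9*5) = ((-1 + 6)*11)*45 = (5*11)*45 = 55*45 = 2475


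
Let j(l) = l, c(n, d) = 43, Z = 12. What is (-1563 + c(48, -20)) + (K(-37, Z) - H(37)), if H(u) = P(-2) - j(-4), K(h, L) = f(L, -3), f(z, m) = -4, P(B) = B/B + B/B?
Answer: -1530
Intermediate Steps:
P(B) = 2 (P(B) = 1 + 1 = 2)
K(h, L) = -4
H(u) = 6 (H(u) = 2 - 1*(-4) = 2 + 4 = 6)
(-1563 + c(48, -20)) + (K(-37, Z) - H(37)) = (-1563 + 43) + (-4 - 1*6) = -1520 + (-4 - 6) = -1520 - 10 = -1530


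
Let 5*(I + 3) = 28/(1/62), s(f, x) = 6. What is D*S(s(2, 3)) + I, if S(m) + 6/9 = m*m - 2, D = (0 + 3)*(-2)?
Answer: 721/5 ≈ 144.20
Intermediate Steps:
D = -6 (D = 3*(-2) = -6)
S(m) = -8/3 + m² (S(m) = -⅔ + (m*m - 2) = -⅔ + (m² - 2) = -⅔ + (-2 + m²) = -8/3 + m²)
I = 1721/5 (I = -3 + (28/(1/62))/5 = -3 + (28*62)/5 = -3 + (⅕)*1736 = -3 + 1736/5 = 1721/5 ≈ 344.20)
D*S(s(2, 3)) + I = -6*(-8/3 + 6²) + 1721/5 = -6*(-8/3 + 36) + 1721/5 = -6*100/3 + 1721/5 = -200 + 1721/5 = 721/5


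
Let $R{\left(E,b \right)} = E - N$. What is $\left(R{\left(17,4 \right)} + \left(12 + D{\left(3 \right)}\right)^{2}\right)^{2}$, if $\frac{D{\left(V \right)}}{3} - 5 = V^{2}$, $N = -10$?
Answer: $8661249$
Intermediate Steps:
$R{\left(E,b \right)} = 10 + E$ ($R{\left(E,b \right)} = E - -10 = E + 10 = 10 + E$)
$D{\left(V \right)} = 15 + 3 V^{2}$
$\left(R{\left(17,4 \right)} + \left(12 + D{\left(3 \right)}\right)^{2}\right)^{2} = \left(\left(10 + 17\right) + \left(12 + \left(15 + 3 \cdot 3^{2}\right)\right)^{2}\right)^{2} = \left(27 + \left(12 + \left(15 + 3 \cdot 9\right)\right)^{2}\right)^{2} = \left(27 + \left(12 + \left(15 + 27\right)\right)^{2}\right)^{2} = \left(27 + \left(12 + 42\right)^{2}\right)^{2} = \left(27 + 54^{2}\right)^{2} = \left(27 + 2916\right)^{2} = 2943^{2} = 8661249$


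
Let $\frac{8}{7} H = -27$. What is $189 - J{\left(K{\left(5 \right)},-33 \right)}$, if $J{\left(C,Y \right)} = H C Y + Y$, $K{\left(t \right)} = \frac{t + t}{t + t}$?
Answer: $- \frac{4461}{8} \approx -557.63$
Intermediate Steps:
$K{\left(t \right)} = 1$ ($K{\left(t \right)} = \frac{2 t}{2 t} = 2 t \frac{1}{2 t} = 1$)
$H = - \frac{189}{8}$ ($H = \frac{7}{8} \left(-27\right) = - \frac{189}{8} \approx -23.625$)
$J{\left(C,Y \right)} = Y - \frac{189 C Y}{8}$ ($J{\left(C,Y \right)} = - \frac{189 C}{8} Y + Y = - \frac{189 C Y}{8} + Y = Y - \frac{189 C Y}{8}$)
$189 - J{\left(K{\left(5 \right)},-33 \right)} = 189 - \frac{1}{8} \left(-33\right) \left(8 - 189\right) = 189 - \frac{1}{8} \left(-33\right) \left(-181\right) = 189 - \frac{5973}{8} = - \frac{4461}{8}$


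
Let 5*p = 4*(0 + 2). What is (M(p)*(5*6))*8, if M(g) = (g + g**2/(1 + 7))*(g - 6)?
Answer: -50688/25 ≈ -2027.5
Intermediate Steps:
p = 8/5 (p = (4*(0 + 2))/5 = (4*2)/5 = (1/5)*8 = 8/5 ≈ 1.6000)
M(g) = (-6 + g)*(g + g**2/8) (M(g) = (g + g**2/8)*(-6 + g) = (-6 + g)*(g + g**2/8))
(M(p)*(5*6))*8 = (((1/8)*(8/5)*(-48 + (8/5)**2 + 2*(8/5)))*(5*6))*8 = (((1/8)*(8/5)*(-48 + 64/25 + 16/5))*30)*8 = (((1/8)*(8/5)*(-1056/25))*30)*8 = -1056/125*30*8 = -6336/25*8 = -50688/25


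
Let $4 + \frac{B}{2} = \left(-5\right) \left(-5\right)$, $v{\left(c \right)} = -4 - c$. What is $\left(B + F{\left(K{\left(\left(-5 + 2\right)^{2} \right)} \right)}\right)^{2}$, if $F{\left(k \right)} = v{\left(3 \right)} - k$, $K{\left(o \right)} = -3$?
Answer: $1444$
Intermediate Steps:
$F{\left(k \right)} = -7 - k$ ($F{\left(k \right)} = \left(-4 - 3\right) - k = -7 - k$)
$B = 42$ ($B = -8 + 2 \left(\left(-5\right) \left(-5\right)\right) = -8 + 2 \cdot 25 = -8 + 50 = 42$)
$\left(B + F{\left(K{\left(\left(-5 + 2\right)^{2} \right)} \right)}\right)^{2} = \left(42 - 4\right)^{2} = 38^{2} = 1444$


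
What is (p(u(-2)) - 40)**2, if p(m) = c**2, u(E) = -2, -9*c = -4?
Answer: 10394176/6561 ≈ 1584.2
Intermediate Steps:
c = 4/9 (c = -1/9*(-4) = 4/9 ≈ 0.44444)
p(m) = 16/81 (p(m) = (4/9)**2 = 16/81)
(p(u(-2)) - 40)**2 = (16/81 - 40)**2 = (-3224/81)**2 = 10394176/6561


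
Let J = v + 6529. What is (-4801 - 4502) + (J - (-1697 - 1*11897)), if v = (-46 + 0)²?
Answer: 12936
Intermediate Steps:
v = 2116 (v = (-46)² = 2116)
J = 8645 (J = 2116 + 6529 = 8645)
(-4801 - 4502) + (J - (-1697 - 1*11897)) = (-4801 - 4502) + (8645 - (-1697 - 1*11897)) = -9303 + (8645 - (-1697 - 11897)) = -9303 + (8645 - 1*(-13594)) = -9303 + (8645 + 13594) = -9303 + 22239 = 12936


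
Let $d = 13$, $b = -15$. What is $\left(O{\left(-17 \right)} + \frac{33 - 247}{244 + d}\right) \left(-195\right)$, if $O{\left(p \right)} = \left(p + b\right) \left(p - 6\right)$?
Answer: $- \frac{36842910}{257} \approx -1.4336 \cdot 10^{5}$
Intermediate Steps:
$O{\left(p \right)} = \left(-15 + p\right) \left(-6 + p\right)$ ($O{\left(p \right)} = \left(p - 15\right) \left(p - 6\right) = \left(-15 + p\right) \left(-6 + p\right)$)
$\left(O{\left(-17 \right)} + \frac{33 - 247}{244 + d}\right) \left(-195\right) = \left(\left(90 + \left(-17\right)^{2} - -357\right) + \frac{33 - 247}{244 + 13}\right) \left(-195\right) = \left(\left(90 + 289 + 357\right) - \frac{214}{257}\right) \left(-195\right) = \left(736 - \frac{214}{257}\right) \left(-195\right) = \frac{188938}{257} \left(-195\right) = - \frac{36842910}{257}$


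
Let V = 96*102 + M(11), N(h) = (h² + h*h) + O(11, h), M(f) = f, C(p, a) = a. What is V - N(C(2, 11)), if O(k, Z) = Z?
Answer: 9550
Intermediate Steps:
N(h) = h + 2*h² (N(h) = (h² + h*h) + h = (h² + h²) + h = 2*h² + h = h + 2*h²)
V = 9803 (V = 96*102 + 11 = 9792 + 11 = 9803)
V - N(C(2, 11)) = 9803 - 11*(1 + 2*11) = 9803 - 11*(1 + 22) = 9803 - 11*23 = 9803 - 1*253 = 9803 - 253 = 9550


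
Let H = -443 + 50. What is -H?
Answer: 393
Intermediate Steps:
H = -393
-H = -1*(-393) = 393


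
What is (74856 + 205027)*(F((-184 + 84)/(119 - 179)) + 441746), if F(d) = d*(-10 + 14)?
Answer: 370917184814/3 ≈ 1.2364e+11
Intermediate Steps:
F(d) = 4*d (F(d) = d*4 = 4*d)
(74856 + 205027)*(F((-184 + 84)/(119 - 179)) + 441746) = (74856 + 205027)*(4*((-184 + 84)/(119 - 179)) + 441746) = 279883*(4*(-100/(-60)) + 441746) = 279883*(4*(-100*(-1/60)) + 441746) = 279883*(4*(5/3) + 441746) = 279883*(20/3 + 441746) = 279883*(1325258/3) = 370917184814/3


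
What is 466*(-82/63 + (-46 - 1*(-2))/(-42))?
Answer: -7456/63 ≈ -118.35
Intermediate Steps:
466*(-82/63 + (-46 - 1*(-2))/(-42)) = 466*(-82*1/63 + (-46 + 2)*(-1/42)) = 466*(-82/63 - 44*(-1/42)) = 466*(-82/63 + 22/21) = 466*(-16/63) = -7456/63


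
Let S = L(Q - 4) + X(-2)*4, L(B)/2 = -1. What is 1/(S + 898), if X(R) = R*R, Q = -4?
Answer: 1/912 ≈ 0.0010965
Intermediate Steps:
X(R) = R**2
L(B) = -2 (L(B) = 2*(-1) = -2)
S = 14 (S = -2 + (-2)**2*4 = -2 + 4*4 = -2 + 16 = 14)
1/(S + 898) = 1/(14 + 898) = 1/912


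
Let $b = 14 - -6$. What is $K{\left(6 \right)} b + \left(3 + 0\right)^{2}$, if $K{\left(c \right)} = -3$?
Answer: $-51$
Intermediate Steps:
$b = 20$ ($b = 14 + 6 = 20$)
$K{\left(6 \right)} b + \left(3 + 0\right)^{2} = \left(-3\right) 20 + \left(3 + 0\right)^{2} = -60 + 3^{2} = -60 + 9 = -51$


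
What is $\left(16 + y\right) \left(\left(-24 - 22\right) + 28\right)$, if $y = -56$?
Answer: $720$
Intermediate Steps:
$\left(16 + y\right) \left(\left(-24 - 22\right) + 28\right) = \left(16 - 56\right) \left(\left(-24 - 22\right) + 28\right) = - 40 \left(-46 + 28\right) = \left(-40\right) \left(-18\right) = 720$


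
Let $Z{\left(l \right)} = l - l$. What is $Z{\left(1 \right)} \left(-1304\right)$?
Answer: $0$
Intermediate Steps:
$Z{\left(l \right)} = 0$
$Z{\left(1 \right)} \left(-1304\right) = 0 \left(-1304\right) = 0$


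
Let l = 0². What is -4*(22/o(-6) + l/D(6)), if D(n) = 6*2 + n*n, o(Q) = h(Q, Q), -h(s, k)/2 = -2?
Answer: -22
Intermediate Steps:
h(s, k) = 4 (h(s, k) = -2*(-2) = 4)
o(Q) = 4
D(n) = 12 + n²
l = 0
-4*(22/o(-6) + l/D(6)) = -4*(22/4 + 0/(12 + 6²)) = -4*(22*(¼) + 0/(12 + 36)) = -4*(11/2 + 0/48) = -4*(11/2 + 0*(1/48)) = -4*(11/2 + 0) = -4*11/2 = -22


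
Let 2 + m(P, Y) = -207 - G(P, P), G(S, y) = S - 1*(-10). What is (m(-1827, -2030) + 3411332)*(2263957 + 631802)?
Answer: 9883051721460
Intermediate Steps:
G(S, y) = 10 + S (G(S, y) = S + 10 = 10 + S)
m(P, Y) = -219 - P (m(P, Y) = -2 + (-207 - (10 + P)) = -2 + (-207 + (-10 - P)) = -2 + (-217 - P) = -219 - P)
(m(-1827, -2030) + 3411332)*(2263957 + 631802) = ((-219 - 1*(-1827)) + 3411332)*(2263957 + 631802) = ((-219 + 1827) + 3411332)*2895759 = (1608 + 3411332)*2895759 = 3412940*2895759 = 9883051721460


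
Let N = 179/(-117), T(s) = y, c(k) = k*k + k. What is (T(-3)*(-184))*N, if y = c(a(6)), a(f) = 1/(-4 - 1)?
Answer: -131744/2925 ≈ -45.041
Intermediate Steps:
a(f) = -⅕ (a(f) = 1/(-5) = -⅕)
c(k) = k + k² (c(k) = k² + k = k + k²)
y = -4/25 (y = -(1 - ⅕)/5 = -⅕*⅘ = -4/25 ≈ -0.16000)
T(s) = -4/25
N = -179/117 (N = 179*(-1/117) = -179/117 ≈ -1.5299)
(T(-3)*(-184))*N = -4/25*(-184)*(-179/117) = (736/25)*(-179/117) = -131744/2925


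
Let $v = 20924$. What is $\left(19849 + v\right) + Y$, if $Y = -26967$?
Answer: $13806$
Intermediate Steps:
$\left(19849 + v\right) + Y = \left(19849 + 20924\right) - 26967 = 40773 - 26967 = 13806$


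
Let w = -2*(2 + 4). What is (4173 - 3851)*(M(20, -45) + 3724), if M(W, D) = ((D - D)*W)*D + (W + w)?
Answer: 1201704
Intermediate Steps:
w = -12 (w = -2*6 = -12)
M(W, D) = -12 + W (M(W, D) = ((D - D)*W)*D + (W - 12) = (0*W)*D + (-12 + W) = 0*D + (-12 + W) = 0 + (-12 + W) = -12 + W)
(4173 - 3851)*(M(20, -45) + 3724) = (4173 - 3851)*((-12 + 20) + 3724) = 322*(8 + 3724) = 322*3732 = 1201704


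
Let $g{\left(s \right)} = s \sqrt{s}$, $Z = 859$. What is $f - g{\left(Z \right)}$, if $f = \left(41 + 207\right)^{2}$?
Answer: $61504 - 859 \sqrt{859} \approx 36328.0$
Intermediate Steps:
$f = 61504$ ($f = 248^{2} = 61504$)
$g{\left(s \right)} = s^{\frac{3}{2}}$
$f - g{\left(Z \right)} = 61504 - 859^{\frac{3}{2}} = 61504 - 859 \sqrt{859}$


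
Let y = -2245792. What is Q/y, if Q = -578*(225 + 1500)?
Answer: 498525/1122896 ≈ 0.44396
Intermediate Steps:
Q = -997050 (Q = -578*1725 = -997050)
Q/y = -997050/(-2245792) = -997050*(-1/2245792) = 498525/1122896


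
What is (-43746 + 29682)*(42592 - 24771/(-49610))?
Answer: -14858713681512/24805 ≈ -5.9902e+8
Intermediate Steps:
(-43746 + 29682)*(42592 - 24771/(-49610)) = -14064*(42592 - 24771*(-1/49610)) = -14064*(42592 + 24771/49610) = -14064*2113013891/49610 = -14858713681512/24805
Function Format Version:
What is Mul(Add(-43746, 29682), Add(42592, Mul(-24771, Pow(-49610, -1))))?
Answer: Rational(-14858713681512, 24805) ≈ -5.9902e+8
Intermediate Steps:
Mul(Add(-43746, 29682), Add(42592, Mul(-24771, Pow(-49610, -1)))) = Mul(-14064, Add(42592, Mul(-24771, Rational(-1, 49610)))) = Mul(-14064, Add(42592, Rational(24771, 49610))) = Mul(-14064, Rational(2113013891, 49610)) = Rational(-14858713681512, 24805)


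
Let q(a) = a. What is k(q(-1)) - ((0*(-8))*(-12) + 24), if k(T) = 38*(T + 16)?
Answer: 546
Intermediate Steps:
k(T) = 608 + 38*T (k(T) = 38*(16 + T) = 608 + 38*T)
k(q(-1)) - ((0*(-8))*(-12) + 24) = (608 + 38*(-1)) - ((0*(-8))*(-12) + 24) = (608 - 38) - (0*(-12) + 24) = 570 - (0 + 24) = 570 - 1*24 = 570 - 24 = 546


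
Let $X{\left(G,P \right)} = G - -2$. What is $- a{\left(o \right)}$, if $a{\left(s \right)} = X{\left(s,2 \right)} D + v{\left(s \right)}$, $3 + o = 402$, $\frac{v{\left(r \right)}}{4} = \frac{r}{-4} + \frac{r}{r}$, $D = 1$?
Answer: $-6$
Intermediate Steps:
$v{\left(r \right)} = 4 - r$ ($v{\left(r \right)} = 4 \left(\frac{r}{-4} + \frac{r}{r}\right) = 4 \left(r \left(- \frac{1}{4}\right) + 1\right) = 4 \left(- \frac{r}{4} + 1\right) = 4 \left(1 - \frac{r}{4}\right) = 4 - r$)
$X{\left(G,P \right)} = 2 + G$ ($X{\left(G,P \right)} = G + 2 = 2 + G$)
$o = 399$ ($o = -3 + 402 = 399$)
$a{\left(s \right)} = 6$ ($a{\left(s \right)} = \left(2 + s\right) 1 - \left(-4 + s\right) = \left(2 + s\right) - \left(-4 + s\right) = 6$)
$- a{\left(o \right)} = \left(-1\right) 6 = -6$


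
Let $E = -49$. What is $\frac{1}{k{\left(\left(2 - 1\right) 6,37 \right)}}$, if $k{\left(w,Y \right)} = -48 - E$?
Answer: $1$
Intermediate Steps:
$k{\left(w,Y \right)} = 1$ ($k{\left(w,Y \right)} = -48 - -49 = -48 + 49 = 1$)
$\frac{1}{k{\left(\left(2 - 1\right) 6,37 \right)}} = 1^{-1} = 1$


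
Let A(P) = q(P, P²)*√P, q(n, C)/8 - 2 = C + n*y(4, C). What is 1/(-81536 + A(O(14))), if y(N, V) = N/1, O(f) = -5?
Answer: -26/2119941 - I*√5/118716696 ≈ -1.2264e-5 - 1.8835e-8*I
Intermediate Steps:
y(N, V) = N (y(N, V) = N*1 = N)
q(n, C) = 16 + 8*C + 32*n (q(n, C) = 16 + 8*(C + n*4) = 16 + 8*(C + 4*n) = 16 + (8*C + 32*n) = 16 + 8*C + 32*n)
A(P) = √P*(16 + 8*P² + 32*P) (A(P) = (16 + 8*P² + 32*P)*√P = √P*(16 + 8*P² + 32*P))
1/(-81536 + A(O(14))) = 1/(-81536 + 8*√(-5)*(2 + (-5)² + 4*(-5))) = 1/(-81536 + 8*(I*√5)*(2 + 25 - 20)) = 1/(-81536 + 8*(I*√5)*7) = 1/(-81536 + 56*I*√5)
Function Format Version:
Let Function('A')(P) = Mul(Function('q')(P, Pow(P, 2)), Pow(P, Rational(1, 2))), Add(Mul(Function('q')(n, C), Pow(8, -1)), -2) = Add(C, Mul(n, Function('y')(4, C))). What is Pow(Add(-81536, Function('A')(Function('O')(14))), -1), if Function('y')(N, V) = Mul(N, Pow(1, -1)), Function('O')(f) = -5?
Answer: Add(Rational(-26, 2119941), Mul(Rational(-1, 118716696), I, Pow(5, Rational(1, 2)))) ≈ Add(-1.2264e-5, Mul(-1.8835e-8, I))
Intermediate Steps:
Function('y')(N, V) = N (Function('y')(N, V) = Mul(N, 1) = N)
Function('q')(n, C) = Add(16, Mul(8, C), Mul(32, n)) (Function('q')(n, C) = Add(16, Mul(8, Add(C, Mul(n, 4)))) = Add(16, Mul(8, Add(C, Mul(4, n)))) = Add(16, Add(Mul(8, C), Mul(32, n))) = Add(16, Mul(8, C), Mul(32, n)))
Function('A')(P) = Mul(Pow(P, Rational(1, 2)), Add(16, Mul(8, Pow(P, 2)), Mul(32, P))) (Function('A')(P) = Mul(Add(16, Mul(8, Pow(P, 2)), Mul(32, P)), Pow(P, Rational(1, 2))) = Mul(Pow(P, Rational(1, 2)), Add(16, Mul(8, Pow(P, 2)), Mul(32, P))))
Pow(Add(-81536, Function('A')(Function('O')(14))), -1) = Pow(Add(-81536, Mul(8, Pow(-5, Rational(1, 2)), Add(2, Pow(-5, 2), Mul(4, -5)))), -1) = Pow(Add(-81536, Mul(8, Mul(I, Pow(5, Rational(1, 2))), Add(2, 25, -20))), -1) = Pow(Add(-81536, Mul(8, Mul(I, Pow(5, Rational(1, 2))), 7)), -1) = Pow(Add(-81536, Mul(56, I, Pow(5, Rational(1, 2)))), -1)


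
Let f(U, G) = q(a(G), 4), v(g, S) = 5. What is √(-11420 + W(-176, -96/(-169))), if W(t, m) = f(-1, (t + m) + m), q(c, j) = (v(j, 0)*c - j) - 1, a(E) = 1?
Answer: 2*I*√2855 ≈ 106.86*I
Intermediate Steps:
q(c, j) = -1 - j + 5*c (q(c, j) = (5*c - j) - 1 = (-j + 5*c) - 1 = -1 - j + 5*c)
f(U, G) = 0 (f(U, G) = -1 - 1*4 + 5*1 = -1 - 4 + 5 = 0)
W(t, m) = 0
√(-11420 + W(-176, -96/(-169))) = √(-11420 + 0) = √(-11420) = 2*I*√2855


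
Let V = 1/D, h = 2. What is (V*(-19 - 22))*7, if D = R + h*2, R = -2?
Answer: -287/2 ≈ -143.50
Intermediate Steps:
D = 2 (D = -2 + 2*2 = -2 + 4 = 2)
V = ½ (V = 1/2 = ½ ≈ 0.50000)
(V*(-19 - 22))*7 = ((-19 - 22)/2)*7 = ((½)*(-41))*7 = -41/2*7 = -287/2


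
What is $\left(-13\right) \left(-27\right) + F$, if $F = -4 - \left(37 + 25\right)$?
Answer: $285$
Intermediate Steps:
$F = -66$ ($F = -4 - 62 = -66$)
$\left(-13\right) \left(-27\right) + F = \left(-13\right) \left(-27\right) - 66 = 351 - 66 = 285$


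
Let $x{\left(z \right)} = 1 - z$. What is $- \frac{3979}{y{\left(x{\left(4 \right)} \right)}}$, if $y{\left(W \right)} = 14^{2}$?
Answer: $- \frac{3979}{196} \approx -20.301$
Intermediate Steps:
$y{\left(W \right)} = 196$
$- \frac{3979}{y{\left(x{\left(4 \right)} \right)}} = - \frac{3979}{196}$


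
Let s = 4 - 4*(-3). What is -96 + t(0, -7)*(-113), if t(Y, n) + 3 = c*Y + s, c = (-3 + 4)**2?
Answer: -1565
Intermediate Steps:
c = 1 (c = 1**2 = 1)
s = 16 (s = 4 + 12 = 16)
t(Y, n) = 13 + Y (t(Y, n) = -3 + (1*Y + 16) = -3 + (Y + 16) = -3 + (16 + Y) = 13 + Y)
-96 + t(0, -7)*(-113) = -96 + (13 + 0)*(-113) = -96 + 13*(-113) = -96 - 1469 = -1565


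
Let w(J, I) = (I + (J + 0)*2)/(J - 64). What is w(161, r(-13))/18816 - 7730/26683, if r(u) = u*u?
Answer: -14095323607/48700530816 ≈ -0.28943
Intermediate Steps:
r(u) = u**2
w(J, I) = (I + 2*J)/(-64 + J) (w(J, I) = (I + J*2)/(-64 + J) = (I + 2*J)/(-64 + J))
w(161, r(-13))/18816 - 7730/26683 = (((-13)**2 + 2*161)/(-64 + 161))/18816 - 7730/26683 = ((169 + 322)/97)*(1/18816) - 7730*1/26683 = ((1/97)*491)*(1/18816) - 7730/26683 = (491/97)*(1/18816) - 7730/26683 = 491/1825152 - 7730/26683 = -14095323607/48700530816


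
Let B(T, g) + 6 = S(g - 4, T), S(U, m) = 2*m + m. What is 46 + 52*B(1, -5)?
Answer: -110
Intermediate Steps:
S(U, m) = 3*m
B(T, g) = -6 + 3*T
46 + 52*B(1, -5) = 46 + 52*(-6 + 3*1) = 46 + 52*(-6 + 3) = 46 + 52*(-3) = 46 - 156 = -110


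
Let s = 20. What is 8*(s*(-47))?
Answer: -7520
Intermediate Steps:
8*(s*(-47)) = 8*(20*(-47)) = 8*(-940) = -7520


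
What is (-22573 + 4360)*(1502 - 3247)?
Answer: 31781685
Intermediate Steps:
(-22573 + 4360)*(1502 - 3247) = -18213*(-1745) = 31781685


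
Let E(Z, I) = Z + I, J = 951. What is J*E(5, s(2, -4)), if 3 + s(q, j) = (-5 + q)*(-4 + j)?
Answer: 24726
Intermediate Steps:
s(q, j) = -3 + (-5 + q)*(-4 + j)
E(Z, I) = I + Z
J*E(5, s(2, -4)) = 951*((17 - 5*(-4) - 4*2 - 4*2) + 5) = 951*((17 + 20 - 8 - 8) + 5) = 951*(21 + 5) = 951*26 = 24726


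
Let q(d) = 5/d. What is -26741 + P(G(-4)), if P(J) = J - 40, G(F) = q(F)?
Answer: -107129/4 ≈ -26782.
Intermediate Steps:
G(F) = 5/F
P(J) = -40 + J
-26741 + P(G(-4)) = -26741 + (-40 + 5/(-4)) = -26741 + (-40 + 5*(-¼)) = -26741 + (-40 - 5/4) = -26741 - 165/4 = -107129/4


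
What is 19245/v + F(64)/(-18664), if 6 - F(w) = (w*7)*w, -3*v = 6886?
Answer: -220042991/32130076 ≈ -6.8485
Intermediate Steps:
v = -6886/3 (v = -⅓*6886 = -6886/3 ≈ -2295.3)
F(w) = 6 - 7*w² (F(w) = 6 - w*7*w = 6 - 7*w*w = 6 - 7*w²)
19245/v + F(64)/(-18664) = 19245/(-6886/3) + (6 - 7*64²)/(-18664) = 19245*(-3/6886) + (6 - 7*4096)*(-1/18664) = -57735/6886 + (6 - 28672)*(-1/18664) = -57735/6886 - 28666*(-1/18664) = -57735/6886 + 14333/9332 = -220042991/32130076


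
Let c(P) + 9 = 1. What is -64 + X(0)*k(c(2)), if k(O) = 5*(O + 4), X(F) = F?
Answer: -64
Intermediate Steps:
c(P) = -8 (c(P) = -9 + 1 = -8)
k(O) = 20 + 5*O (k(O) = 5*(4 + O) = 20 + 5*O)
-64 + X(0)*k(c(2)) = -64 + 0*(20 + 5*(-8)) = -64 + 0*(20 - 40) = -64 + 0*(-20) = -64 + 0 = -64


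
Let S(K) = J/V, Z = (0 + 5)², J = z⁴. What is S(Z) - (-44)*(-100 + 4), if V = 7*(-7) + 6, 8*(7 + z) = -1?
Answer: -754520673/176128 ≈ -4283.9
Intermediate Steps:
z = -57/8 (z = -7 + (⅛)*(-1) = -7 - ⅛ = -57/8 ≈ -7.1250)
V = -43 (V = -49 + 6 = -43)
J = 10556001/4096 (J = (-57/8)⁴ = 10556001/4096 ≈ 2577.1)
Z = 25 (Z = 5² = 25)
S(K) = -10556001/176128 (S(K) = (10556001/4096)/(-43) = (10556001/4096)*(-1/43) = -10556001/176128)
S(Z) - (-44)*(-100 + 4) = -10556001/176128 - (-44)*(-100 + 4) = -10556001/176128 - (-44)*(-96) = -10556001/176128 - 1*4224 = -10556001/176128 - 4224 = -754520673/176128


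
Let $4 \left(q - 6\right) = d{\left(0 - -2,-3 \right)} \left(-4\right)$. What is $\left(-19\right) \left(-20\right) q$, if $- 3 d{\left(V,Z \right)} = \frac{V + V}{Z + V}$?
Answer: $\frac{5320}{3} \approx 1773.3$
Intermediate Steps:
$d{\left(V,Z \right)} = - \frac{2 V}{3 \left(V + Z\right)}$ ($d{\left(V,Z \right)} = - \frac{\left(V + V\right) \frac{1}{Z + V}}{3} = - \frac{2 V \frac{1}{V + Z}}{3} = - \frac{2 V}{3 \left(V + Z\right)}$)
$q = \frac{14}{3}$ ($q = 6 + \frac{- \frac{2 \left(0 - -2\right)}{3 \left(0 - -2\right) + 3 \left(-3\right)} \left(-4\right)}{4} = 6 + \frac{- \frac{2 \left(0 + 2\right)}{3 \left(0 + 2\right) - 9} \left(-4\right)}{4} = 6 + \frac{\left(-2\right) 2 \frac{1}{3 \cdot 2 - 9} \left(-4\right)}{4} = 6 + \frac{\left(-2\right) 2 \frac{1}{6 - 9} \left(-4\right)}{4} = 6 + \frac{\left(-2\right) 2 \frac{1}{-3} \left(-4\right)}{4} = 6 + \frac{\left(-2\right) 2 \left(- \frac{1}{3}\right) \left(-4\right)}{4} = 6 + \frac{\frac{4}{3} \left(-4\right)}{4} = 6 + \frac{1}{4} \left(- \frac{16}{3}\right) = 6 - \frac{4}{3} = \frac{14}{3} \approx 4.6667$)
$\left(-19\right) \left(-20\right) q = \left(-19\right) \left(-20\right) \frac{14}{3} = 380 \cdot \frac{14}{3} = \frac{5320}{3}$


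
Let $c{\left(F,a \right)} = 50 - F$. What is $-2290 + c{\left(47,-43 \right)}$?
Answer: $-2287$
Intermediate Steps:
$-2290 + c{\left(47,-43 \right)} = -2290 + \left(50 - 47\right) = -2290 + 3 = -2287$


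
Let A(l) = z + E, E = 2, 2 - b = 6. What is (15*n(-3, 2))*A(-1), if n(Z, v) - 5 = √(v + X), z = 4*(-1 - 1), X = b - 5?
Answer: -450 - 90*I*√7 ≈ -450.0 - 238.12*I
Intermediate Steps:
b = -4 (b = 2 - 1*6 = 2 - 6 = -4)
X = -9 (X = -4 - 5 = -9)
z = -8 (z = 4*(-2) = -8)
n(Z, v) = 5 + √(-9 + v) (n(Z, v) = 5 + √(v - 9) = 5 + √(-9 + v))
A(l) = -6 (A(l) = -8 + 2 = -6)
(15*n(-3, 2))*A(-1) = (15*(5 + √(-9 + 2)))*(-6) = (15*(5 + √(-7)))*(-6) = (15*(5 + I*√7))*(-6) = (75 + 15*I*√7)*(-6) = -450 - 90*I*√7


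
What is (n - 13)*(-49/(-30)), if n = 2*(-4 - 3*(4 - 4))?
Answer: -343/10 ≈ -34.300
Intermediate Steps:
n = -8 (n = 2*(-4 - 3*0) = 2*(-4 + 0) = 2*(-4) = -8)
(n - 13)*(-49/(-30)) = (-8 - 13)*(-49/(-30)) = -(-1029)*(-1)/30 = -21*49/30 = -343/10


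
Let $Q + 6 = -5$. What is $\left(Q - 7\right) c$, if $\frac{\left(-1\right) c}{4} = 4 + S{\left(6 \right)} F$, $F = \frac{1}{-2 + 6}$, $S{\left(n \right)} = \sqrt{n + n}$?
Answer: $288 + 36 \sqrt{3} \approx 350.35$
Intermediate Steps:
$Q = -11$ ($Q = -6 - 5 = -11$)
$S{\left(n \right)} = \sqrt{2} \sqrt{n}$ ($S{\left(n \right)} = \sqrt{2 n} = \sqrt{2} \sqrt{n}$)
$F = \frac{1}{4} \approx 0.25$
$c = -16 - 2 \sqrt{3}$ ($c = - 4 \left(4 + \sqrt{2} \sqrt{6} \cdot \frac{1}{4}\right) = - 4 \left(4 + 2 \sqrt{3} \cdot \frac{1}{4}\right) = - 4 \left(4 + \frac{\sqrt{3}}{2}\right) = -16 - 2 \sqrt{3} \approx -19.464$)
$\left(Q - 7\right) c = \left(-11 - 7\right) \left(-16 - 2 \sqrt{3}\right) = - 18 \left(-16 - 2 \sqrt{3}\right) = 288 + 36 \sqrt{3}$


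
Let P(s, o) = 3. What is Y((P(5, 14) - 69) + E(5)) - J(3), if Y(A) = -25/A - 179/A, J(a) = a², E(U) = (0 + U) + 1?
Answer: -28/5 ≈ -5.6000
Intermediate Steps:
E(U) = 1 + U (E(U) = U + 1 = 1 + U)
Y(A) = -204/A
Y((P(5, 14) - 69) + E(5)) - J(3) = -204/((3 - 69) + (1 + 5)) - 1*3² = -204/(-66 + 6) - 1*9 = -204/(-60) - 9 = -204*(-1/60) - 9 = 17/5 - 9 = -28/5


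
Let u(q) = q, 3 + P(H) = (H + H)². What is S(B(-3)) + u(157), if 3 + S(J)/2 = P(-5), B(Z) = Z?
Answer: 345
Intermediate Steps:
P(H) = -3 + 4*H² (P(H) = -3 + (H + H)² = -3 + (2*H)² = -3 + 4*H²)
S(J) = 188 (S(J) = -6 + 2*(-3 + 4*(-5)²) = -6 + 2*(-3 + 4*25) = -6 + 2*(-3 + 100) = -6 + 2*97 = -6 + 194 = 188)
S(B(-3)) + u(157) = 188 + 157 = 345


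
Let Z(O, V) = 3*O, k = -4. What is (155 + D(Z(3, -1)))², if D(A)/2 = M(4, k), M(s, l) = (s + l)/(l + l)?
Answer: 24025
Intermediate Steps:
M(s, l) = (l + s)/(2*l) (M(s, l) = (l + s)/((2*l)) = (l + s)*(1/(2*l)) = (l + s)/(2*l))
D(A) = 0 (D(A) = 2*((½)*(-4 + 4)/(-4)) = 2*((½)*(-¼)*0) = 2*0 = 0)
(155 + D(Z(3, -1)))² = (155 + 0)² = 155² = 24025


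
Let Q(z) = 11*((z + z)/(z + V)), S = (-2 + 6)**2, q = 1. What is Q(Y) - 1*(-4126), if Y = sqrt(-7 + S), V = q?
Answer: 8285/2 ≈ 4142.5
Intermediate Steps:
V = 1
S = 16 (S = 4**2 = 16)
Y = 3 (Y = sqrt(-7 + 16) = sqrt(9) = 3)
Q(z) = 22*z/(1 + z) (Q(z) = 11*((z + z)/(z + 1)) = 11*((2*z)/(1 + z)) = 11*(2*z/(1 + z)) = 22*z/(1 + z))
Q(Y) - 1*(-4126) = 22*3/(1 + 3) - 1*(-4126) = 22*3/4 + 4126 = 22*3*(1/4) + 4126 = 33/2 + 4126 = 8285/2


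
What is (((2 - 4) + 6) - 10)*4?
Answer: -24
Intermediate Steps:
(((2 - 4) + 6) - 10)*4 = ((-2 + 6) - 10)*4 = (4 - 10)*4 = -6*4 = -24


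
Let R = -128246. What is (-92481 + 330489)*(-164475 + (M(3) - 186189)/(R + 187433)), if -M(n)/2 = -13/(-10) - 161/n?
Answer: -11585001210743704/295935 ≈ -3.9147e+10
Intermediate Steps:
M(n) = -13/5 + 322/n (M(n) = -2*(-13/(-10) - 161/n) = -2*(-13*(-⅒) - 161/n) = -2*(13/10 - 161/n) = -13/5 + 322/n)
(-92481 + 330489)*(-164475 + (M(3) - 186189)/(R + 187433)) = (-92481 + 330489)*(-164475 + ((-13/5 + 322/3) - 186189)/(-128246 + 187433)) = 238008*(-164475 + ((-13/5 + 322*(⅓)) - 186189)/59187) = 238008*(-164475 + ((-13/5 + 322/3) - 186189)*(1/59187)) = 238008*(-164475 + (1571/15 - 186189)*(1/59187)) = 238008*(-164475 - 2791264/15*1/59187) = 238008*(-164475 - 2791264/887805) = 238008*(-146024518639/887805) = -11585001210743704/295935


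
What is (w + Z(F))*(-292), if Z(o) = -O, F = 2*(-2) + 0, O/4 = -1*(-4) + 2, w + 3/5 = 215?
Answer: -277984/5 ≈ -55597.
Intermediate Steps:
w = 1072/5 (w = -⅗ + 215 = 1072/5 ≈ 214.40)
O = 24 (O = 4*(-1*(-4) + 2) = 4*(4 + 2) = 4*6 = 24)
F = -4 (F = -4 + 0 = -4)
Z(o) = -24 (Z(o) = -1*24 = -24)
(w + Z(F))*(-292) = (1072/5 - 24)*(-292) = (952/5)*(-292) = -277984/5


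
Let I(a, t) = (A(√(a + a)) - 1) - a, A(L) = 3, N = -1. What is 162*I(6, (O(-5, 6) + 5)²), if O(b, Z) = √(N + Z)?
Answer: -648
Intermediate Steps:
O(b, Z) = √(-1 + Z)
I(a, t) = 2 - a (I(a, t) = (3 - 1) - a = 2 - a)
162*I(6, (O(-5, 6) + 5)²) = 162*(2 - 1*6) = 162*(2 - 6) = 162*(-4) = -648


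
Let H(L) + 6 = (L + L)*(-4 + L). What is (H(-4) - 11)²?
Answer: 2209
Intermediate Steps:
H(L) = -6 + 2*L*(-4 + L) (H(L) = -6 + (L + L)*(-4 + L) = -6 + (2*L)*(-4 + L) = -6 + 2*L*(-4 + L))
(H(-4) - 11)² = ((-6 - 8*(-4) + 2*(-4)²) - 11)² = ((-6 + 32 + 2*16) - 11)² = ((-6 + 32 + 32) - 11)² = (58 - 11)² = 47² = 2209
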